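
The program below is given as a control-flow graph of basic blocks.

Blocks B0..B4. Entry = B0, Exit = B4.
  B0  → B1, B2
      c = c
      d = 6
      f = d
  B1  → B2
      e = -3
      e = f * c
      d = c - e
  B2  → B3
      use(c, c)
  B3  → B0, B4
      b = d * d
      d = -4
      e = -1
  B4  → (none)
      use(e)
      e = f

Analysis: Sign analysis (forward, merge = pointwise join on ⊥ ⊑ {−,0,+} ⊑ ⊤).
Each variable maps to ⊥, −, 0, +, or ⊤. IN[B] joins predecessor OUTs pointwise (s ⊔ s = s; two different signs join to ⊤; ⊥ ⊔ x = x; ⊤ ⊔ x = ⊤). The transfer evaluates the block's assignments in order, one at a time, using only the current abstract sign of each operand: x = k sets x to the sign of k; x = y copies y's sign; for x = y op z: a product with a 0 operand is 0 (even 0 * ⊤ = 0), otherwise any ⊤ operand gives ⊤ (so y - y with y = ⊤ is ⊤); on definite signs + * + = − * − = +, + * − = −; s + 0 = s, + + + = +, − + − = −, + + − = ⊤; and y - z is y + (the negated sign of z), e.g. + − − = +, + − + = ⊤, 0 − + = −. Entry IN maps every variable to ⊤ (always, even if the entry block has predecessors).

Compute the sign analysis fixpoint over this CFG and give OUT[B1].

Answer: {a: ⊤, b: ⊤, c: ⊤, d: ⊤, e: ⊤, f: +}

Working:
Converged values:
  B0:  IN=(all ⊤)  OUT={d:+, f:+; rest ⊤}
  B1:  IN={d:+, f:+; rest ⊤}  OUT={f:+; rest ⊤}
  B2:  IN={f:+; rest ⊤}  OUT={f:+; rest ⊤}
  B3:  IN={f:+; rest ⊤}  OUT={d:-, e:-, f:+; rest ⊤}
  B4:  IN={d:-, e:-, f:+; rest ⊤}  OUT={d:-, e:+, f:+; rest ⊤}

Merge at B1: IN[B1] = OUT[B0] = {a: ⊤, b: ⊤, c: ⊤, d: +, e: ⊤, f: +}
Applying B1's transfer function to that IN value gives OUT[B1] (row B1 above).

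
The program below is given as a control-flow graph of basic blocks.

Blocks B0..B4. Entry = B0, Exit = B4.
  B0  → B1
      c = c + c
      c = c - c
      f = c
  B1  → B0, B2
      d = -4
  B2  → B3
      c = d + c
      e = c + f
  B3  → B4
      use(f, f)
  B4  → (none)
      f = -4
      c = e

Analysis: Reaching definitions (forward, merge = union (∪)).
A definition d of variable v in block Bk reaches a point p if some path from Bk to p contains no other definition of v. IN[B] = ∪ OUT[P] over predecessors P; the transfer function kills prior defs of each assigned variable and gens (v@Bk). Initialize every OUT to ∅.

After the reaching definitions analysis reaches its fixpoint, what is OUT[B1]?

Converged values:
  B0:  IN={c@B0, d@B1, f@B0}  OUT={c@B0, d@B1, f@B0}
  B1:  IN={c@B0, d@B1, f@B0}  OUT={c@B0, d@B1, f@B0}
  B2:  IN={c@B0, d@B1, f@B0}  OUT={c@B2, d@B1, e@B2, f@B0}
  B3:  IN={c@B2, d@B1, e@B2, f@B0}  OUT={c@B2, d@B1, e@B2, f@B0}
  B4:  IN={c@B2, d@B1, e@B2, f@B0}  OUT={c@B4, d@B1, e@B2, f@B4}

Merge at B1: IN[B1] = OUT[B0] = {c@B0, d@B1, f@B0}
Applying B1's transfer function to that IN value gives OUT[B1] (row B1 above).

Answer: {c@B0, d@B1, f@B0}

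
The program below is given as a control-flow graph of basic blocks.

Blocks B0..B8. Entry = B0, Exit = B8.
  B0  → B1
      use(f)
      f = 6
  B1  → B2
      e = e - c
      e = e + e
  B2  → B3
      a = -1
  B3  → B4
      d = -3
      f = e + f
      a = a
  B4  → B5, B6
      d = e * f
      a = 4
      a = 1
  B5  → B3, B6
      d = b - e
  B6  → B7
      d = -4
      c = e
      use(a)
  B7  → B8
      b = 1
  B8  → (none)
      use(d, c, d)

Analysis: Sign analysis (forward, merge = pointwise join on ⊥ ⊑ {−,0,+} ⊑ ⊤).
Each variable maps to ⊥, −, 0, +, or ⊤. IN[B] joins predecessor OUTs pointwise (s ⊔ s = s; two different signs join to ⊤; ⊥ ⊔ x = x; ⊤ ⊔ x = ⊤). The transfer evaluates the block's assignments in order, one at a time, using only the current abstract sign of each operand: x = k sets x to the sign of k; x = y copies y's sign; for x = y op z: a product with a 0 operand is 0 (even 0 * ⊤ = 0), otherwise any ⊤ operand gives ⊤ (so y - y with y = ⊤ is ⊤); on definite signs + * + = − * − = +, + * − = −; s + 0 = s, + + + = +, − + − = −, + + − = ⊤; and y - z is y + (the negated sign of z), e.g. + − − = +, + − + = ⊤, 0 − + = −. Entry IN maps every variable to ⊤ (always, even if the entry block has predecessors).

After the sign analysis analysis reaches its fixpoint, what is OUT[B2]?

Answer: {a: -, b: ⊤, c: ⊤, d: ⊤, e: ⊤, f: +}

Trace:
Fixpoint table:
  B0:  IN=(all ⊤)  OUT={f:+; rest ⊤}
  B1:  IN={f:+; rest ⊤}  OUT={f:+; rest ⊤}
  B2:  IN={f:+; rest ⊤}  OUT={a:-, f:+; rest ⊤}
  B3:  IN=(all ⊤)  OUT={d:-; rest ⊤}
  B4:  IN={d:-; rest ⊤}  OUT={a:+; rest ⊤}
  B5:  IN={a:+; rest ⊤}  OUT={a:+; rest ⊤}
  B6:  IN={a:+; rest ⊤}  OUT={a:+, d:-; rest ⊤}
  B7:  IN={a:+, d:-; rest ⊤}  OUT={a:+, b:+, d:-; rest ⊤}
  B8:  IN={a:+, b:+, d:-; rest ⊤}  OUT={a:+, b:+, d:-; rest ⊤}

Merge at B2: IN[B2] = OUT[B1] = {a: ⊤, b: ⊤, c: ⊤, d: ⊤, e: ⊤, f: +}
Applying B2's transfer function to that IN value gives OUT[B2] (row B2 above).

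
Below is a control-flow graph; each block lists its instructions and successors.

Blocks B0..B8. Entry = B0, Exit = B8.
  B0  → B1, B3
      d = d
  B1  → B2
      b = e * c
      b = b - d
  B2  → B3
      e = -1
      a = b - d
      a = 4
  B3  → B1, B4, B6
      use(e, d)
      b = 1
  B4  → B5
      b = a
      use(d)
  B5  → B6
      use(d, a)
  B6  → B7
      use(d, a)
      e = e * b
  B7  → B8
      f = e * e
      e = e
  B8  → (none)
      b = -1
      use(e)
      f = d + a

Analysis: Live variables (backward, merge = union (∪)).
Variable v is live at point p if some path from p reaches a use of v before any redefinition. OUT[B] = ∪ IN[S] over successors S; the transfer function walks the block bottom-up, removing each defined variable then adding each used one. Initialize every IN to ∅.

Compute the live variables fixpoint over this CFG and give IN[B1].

Answer: {c, d, e}

Trace:
Fixpoint table:
  B0:  IN={a, c, d, e}  OUT={a, c, d, e}
  B1:  IN={c, d, e}  OUT={b, c, d}
  B2:  IN={b, c, d}  OUT={a, c, d, e}
  B3:  IN={a, c, d, e}  OUT={a, b, c, d, e}
  B4:  IN={a, d, e}  OUT={a, b, d, e}
  B5:  IN={a, b, d, e}  OUT={a, b, d, e}
  B6:  IN={a, b, d, e}  OUT={a, d, e}
  B7:  IN={a, d, e}  OUT={a, d, e}
  B8:  IN={a, d, e}  OUT={}

Merge at B1: OUT[B1] = IN[B2] = {b, c, d}
Applying B1's transfer function to that OUT value gives IN[B1] (row B1 above).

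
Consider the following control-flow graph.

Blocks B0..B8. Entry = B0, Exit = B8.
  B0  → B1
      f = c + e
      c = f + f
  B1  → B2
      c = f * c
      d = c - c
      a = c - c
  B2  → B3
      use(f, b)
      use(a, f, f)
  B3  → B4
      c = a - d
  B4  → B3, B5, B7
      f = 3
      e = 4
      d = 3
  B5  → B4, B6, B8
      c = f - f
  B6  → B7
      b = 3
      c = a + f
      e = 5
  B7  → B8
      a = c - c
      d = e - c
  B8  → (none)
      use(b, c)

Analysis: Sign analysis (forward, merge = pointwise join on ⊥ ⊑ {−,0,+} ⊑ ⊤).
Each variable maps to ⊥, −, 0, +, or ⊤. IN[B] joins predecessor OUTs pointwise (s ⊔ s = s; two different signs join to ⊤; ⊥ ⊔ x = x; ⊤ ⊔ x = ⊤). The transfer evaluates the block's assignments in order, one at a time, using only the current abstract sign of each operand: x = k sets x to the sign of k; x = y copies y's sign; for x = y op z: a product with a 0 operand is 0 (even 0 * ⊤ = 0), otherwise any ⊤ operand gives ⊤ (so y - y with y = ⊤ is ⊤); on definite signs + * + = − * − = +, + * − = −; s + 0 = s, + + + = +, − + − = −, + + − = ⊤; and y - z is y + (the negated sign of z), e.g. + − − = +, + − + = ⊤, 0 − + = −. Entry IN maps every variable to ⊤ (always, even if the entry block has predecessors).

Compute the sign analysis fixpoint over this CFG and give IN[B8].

Answer: {a: ⊤, b: ⊤, c: ⊤, d: ⊤, e: +, f: +}

Trace:
Converged values:
  B0:   IN=(all ⊤)   OUT=(all ⊤)
  B1:   IN=(all ⊤)   OUT=(all ⊤)
  B2:   IN=(all ⊤)   OUT=(all ⊤)
  B3:   IN=(all ⊤)   OUT=(all ⊤)
  B4:   IN=(all ⊤)   OUT={d:+, e:+, f:+; rest ⊤}
  B5:   IN={d:+, e:+, f:+; rest ⊤}   OUT={d:+, e:+, f:+; rest ⊤}
  B6:   IN={d:+, e:+, f:+; rest ⊤}   OUT={b:+, d:+, e:+, f:+; rest ⊤}
  B7:   IN={d:+, e:+, f:+; rest ⊤}   OUT={e:+, f:+; rest ⊤}
  B8:   IN={e:+, f:+; rest ⊤}   OUT={e:+, f:+; rest ⊤}

Merge at B8: IN[B8] = OUT[B5] ⊔ OUT[B7] = {a: ⊤, b: ⊤, c: ⊤, d: ⊤, e: +, f: +}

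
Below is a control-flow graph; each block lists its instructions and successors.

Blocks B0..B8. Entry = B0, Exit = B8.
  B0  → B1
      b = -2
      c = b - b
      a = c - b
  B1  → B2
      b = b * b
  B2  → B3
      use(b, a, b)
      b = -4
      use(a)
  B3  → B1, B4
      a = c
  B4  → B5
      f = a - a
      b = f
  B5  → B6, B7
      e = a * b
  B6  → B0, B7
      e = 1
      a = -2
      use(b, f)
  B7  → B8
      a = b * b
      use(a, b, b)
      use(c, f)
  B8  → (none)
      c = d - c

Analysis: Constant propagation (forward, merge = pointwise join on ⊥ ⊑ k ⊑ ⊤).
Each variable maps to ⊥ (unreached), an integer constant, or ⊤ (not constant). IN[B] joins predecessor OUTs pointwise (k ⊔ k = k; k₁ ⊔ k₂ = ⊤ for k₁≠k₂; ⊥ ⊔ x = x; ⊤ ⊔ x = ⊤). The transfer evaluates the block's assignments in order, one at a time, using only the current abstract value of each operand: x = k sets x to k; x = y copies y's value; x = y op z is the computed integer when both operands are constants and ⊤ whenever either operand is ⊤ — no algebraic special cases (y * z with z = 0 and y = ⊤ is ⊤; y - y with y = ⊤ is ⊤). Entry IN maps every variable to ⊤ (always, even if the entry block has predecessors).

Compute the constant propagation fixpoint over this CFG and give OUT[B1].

Answer: {a: ⊤, b: ⊤, c: 0, d: ⊤, e: ⊤, f: ⊤}

Trace:
Converged values:
  B0: | IN=(all ⊤) | OUT={a:2, b:-2, c:0; rest ⊤}
  B1: | IN={c:0; rest ⊤} | OUT={c:0; rest ⊤}
  B2: | IN={c:0; rest ⊤} | OUT={b:-4, c:0; rest ⊤}
  B3: | IN={b:-4, c:0; rest ⊤} | OUT={a:0, b:-4, c:0; rest ⊤}
  B4: | IN={a:0, b:-4, c:0; rest ⊤} | OUT={a:0, b:0, c:0, f:0; rest ⊤}
  B5: | IN={a:0, b:0, c:0, f:0; rest ⊤} | OUT={a:0, b:0, c:0, e:0, f:0; rest ⊤}
  B6: | IN={a:0, b:0, c:0, e:0, f:0; rest ⊤} | OUT={a:-2, b:0, c:0, e:1, f:0; rest ⊤}
  B7: | IN={b:0, c:0, f:0; rest ⊤} | OUT={a:0, b:0, c:0, f:0; rest ⊤}
  B8: | IN={a:0, b:0, c:0, f:0; rest ⊤} | OUT={a:0, b:0, f:0; rest ⊤}

Merge at B1: IN[B1] = OUT[B0] ⊔ OUT[B3] = {a: ⊤, b: ⊤, c: 0, d: ⊤, e: ⊤, f: ⊤}
Applying B1's transfer function to that IN value gives OUT[B1] (row B1 above).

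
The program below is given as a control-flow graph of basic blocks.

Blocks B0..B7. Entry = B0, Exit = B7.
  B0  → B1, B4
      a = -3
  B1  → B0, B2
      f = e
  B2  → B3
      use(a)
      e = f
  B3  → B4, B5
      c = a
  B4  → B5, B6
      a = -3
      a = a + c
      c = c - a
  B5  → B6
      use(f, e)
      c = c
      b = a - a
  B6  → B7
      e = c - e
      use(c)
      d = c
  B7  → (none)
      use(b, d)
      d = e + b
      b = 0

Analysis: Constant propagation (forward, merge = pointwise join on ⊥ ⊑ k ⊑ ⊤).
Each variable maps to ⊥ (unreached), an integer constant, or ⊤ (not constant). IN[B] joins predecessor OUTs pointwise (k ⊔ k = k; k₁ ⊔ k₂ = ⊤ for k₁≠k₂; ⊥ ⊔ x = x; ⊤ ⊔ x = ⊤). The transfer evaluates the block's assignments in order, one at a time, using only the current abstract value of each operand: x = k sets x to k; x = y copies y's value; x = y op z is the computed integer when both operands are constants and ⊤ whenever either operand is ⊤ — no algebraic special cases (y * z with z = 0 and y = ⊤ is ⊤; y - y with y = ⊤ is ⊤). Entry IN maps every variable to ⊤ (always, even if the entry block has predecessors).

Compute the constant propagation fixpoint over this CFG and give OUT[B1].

Converged values:
  B0:  IN=(all ⊤)  OUT={a:-3; rest ⊤}
  B1:  IN={a:-3; rest ⊤}  OUT={a:-3; rest ⊤}
  B2:  IN={a:-3; rest ⊤}  OUT={a:-3; rest ⊤}
  B3:  IN={a:-3; rest ⊤}  OUT={a:-3, c:-3; rest ⊤}
  B4:  IN={a:-3; rest ⊤}  OUT=(all ⊤)
  B5:  IN=(all ⊤)  OUT=(all ⊤)
  B6:  IN=(all ⊤)  OUT=(all ⊤)
  B7:  IN=(all ⊤)  OUT={b:0; rest ⊤}

Merge at B1: IN[B1] = OUT[B0] = {a: -3, b: ⊤, c: ⊤, d: ⊤, e: ⊤, f: ⊤}
Applying B1's transfer function to that IN value gives OUT[B1] (row B1 above).

Answer: {a: -3, b: ⊤, c: ⊤, d: ⊤, e: ⊤, f: ⊤}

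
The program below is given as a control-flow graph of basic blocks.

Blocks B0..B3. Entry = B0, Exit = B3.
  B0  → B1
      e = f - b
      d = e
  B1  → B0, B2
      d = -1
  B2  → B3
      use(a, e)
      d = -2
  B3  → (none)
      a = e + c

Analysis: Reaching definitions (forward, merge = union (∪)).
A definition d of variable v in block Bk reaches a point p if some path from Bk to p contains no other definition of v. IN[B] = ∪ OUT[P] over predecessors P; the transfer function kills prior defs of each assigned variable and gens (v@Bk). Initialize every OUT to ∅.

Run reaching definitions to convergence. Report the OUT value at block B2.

Answer: {d@B2, e@B0}

Trace:
Fixpoint table:
  B0: | IN={d@B1, e@B0} | OUT={d@B0, e@B0}
  B1: | IN={d@B0, e@B0} | OUT={d@B1, e@B0}
  B2: | IN={d@B1, e@B0} | OUT={d@B2, e@B0}
  B3: | IN={d@B2, e@B0} | OUT={a@B3, d@B2, e@B0}

Merge at B2: IN[B2] = OUT[B1] = {d@B1, e@B0}
Applying B2's transfer function to that IN value gives OUT[B2] (row B2 above).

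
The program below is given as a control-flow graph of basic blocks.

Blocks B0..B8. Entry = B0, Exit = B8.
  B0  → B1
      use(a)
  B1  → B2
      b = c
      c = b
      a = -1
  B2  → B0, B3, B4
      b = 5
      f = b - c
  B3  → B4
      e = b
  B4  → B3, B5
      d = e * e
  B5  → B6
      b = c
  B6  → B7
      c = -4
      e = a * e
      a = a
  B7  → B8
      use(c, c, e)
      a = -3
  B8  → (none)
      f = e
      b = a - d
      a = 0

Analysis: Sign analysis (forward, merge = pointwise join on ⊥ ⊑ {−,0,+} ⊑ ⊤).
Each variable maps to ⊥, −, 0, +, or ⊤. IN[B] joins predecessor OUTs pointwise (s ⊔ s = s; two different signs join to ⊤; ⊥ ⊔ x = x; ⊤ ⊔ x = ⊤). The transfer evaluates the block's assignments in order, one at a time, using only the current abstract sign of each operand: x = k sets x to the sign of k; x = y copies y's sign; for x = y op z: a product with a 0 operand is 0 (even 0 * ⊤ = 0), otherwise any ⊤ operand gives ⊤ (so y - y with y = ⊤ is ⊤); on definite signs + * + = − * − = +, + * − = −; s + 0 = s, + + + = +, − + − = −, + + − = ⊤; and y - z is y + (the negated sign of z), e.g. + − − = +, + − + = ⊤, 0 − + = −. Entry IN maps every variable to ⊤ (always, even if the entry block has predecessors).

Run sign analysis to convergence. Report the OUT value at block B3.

Converged values:
  B0: | IN=(all ⊤) | OUT=(all ⊤)
  B1: | IN=(all ⊤) | OUT={a:-; rest ⊤}
  B2: | IN={a:-; rest ⊤} | OUT={a:-, b:+; rest ⊤}
  B3: | IN={a:-, b:+; rest ⊤} | OUT={a:-, b:+, e:+; rest ⊤}
  B4: | IN={a:-, b:+; rest ⊤} | OUT={a:-, b:+; rest ⊤}
  B5: | IN={a:-, b:+; rest ⊤} | OUT={a:-; rest ⊤}
  B6: | IN={a:-; rest ⊤} | OUT={a:-, c:-; rest ⊤}
  B7: | IN={a:-, c:-; rest ⊤} | OUT={a:-, c:-; rest ⊤}
  B8: | IN={a:-, c:-; rest ⊤} | OUT={a:0, c:-; rest ⊤}

Merge at B3: IN[B3] = OUT[B2] ⊔ OUT[B4] = {a: -, b: +, c: ⊤, d: ⊤, e: ⊤, f: ⊤}
Applying B3's transfer function to that IN value gives OUT[B3] (row B3 above).

Answer: {a: -, b: +, c: ⊤, d: ⊤, e: +, f: ⊤}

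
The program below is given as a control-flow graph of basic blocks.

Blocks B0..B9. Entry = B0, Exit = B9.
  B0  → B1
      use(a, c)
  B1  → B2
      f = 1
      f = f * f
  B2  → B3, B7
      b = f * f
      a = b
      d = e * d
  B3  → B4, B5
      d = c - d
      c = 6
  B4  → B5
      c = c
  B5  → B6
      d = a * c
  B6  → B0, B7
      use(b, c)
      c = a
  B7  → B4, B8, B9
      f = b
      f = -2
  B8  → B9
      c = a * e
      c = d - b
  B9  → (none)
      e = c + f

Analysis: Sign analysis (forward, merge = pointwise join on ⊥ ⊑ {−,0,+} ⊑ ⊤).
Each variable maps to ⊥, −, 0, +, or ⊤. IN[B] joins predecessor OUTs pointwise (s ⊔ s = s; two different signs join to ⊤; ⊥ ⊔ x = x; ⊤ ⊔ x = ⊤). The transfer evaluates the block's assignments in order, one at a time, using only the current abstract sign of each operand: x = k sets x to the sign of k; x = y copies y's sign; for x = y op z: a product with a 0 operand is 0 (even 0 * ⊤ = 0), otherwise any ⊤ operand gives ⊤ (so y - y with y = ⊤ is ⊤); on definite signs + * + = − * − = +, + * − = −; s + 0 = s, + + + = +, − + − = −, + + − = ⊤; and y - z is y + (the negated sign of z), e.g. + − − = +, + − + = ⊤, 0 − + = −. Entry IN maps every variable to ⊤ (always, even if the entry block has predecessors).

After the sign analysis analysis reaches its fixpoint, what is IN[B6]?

Converged values:
  B0:   IN=(all ⊤)   OUT=(all ⊤)
  B1:   IN=(all ⊤)   OUT={f:+; rest ⊤}
  B2:   IN={f:+; rest ⊤}   OUT={a:+, b:+, f:+; rest ⊤}
  B3:   IN={a:+, b:+, f:+; rest ⊤}   OUT={a:+, b:+, c:+, f:+; rest ⊤}
  B4:   IN={a:+, b:+; rest ⊤}   OUT={a:+, b:+; rest ⊤}
  B5:   IN={a:+, b:+; rest ⊤}   OUT={a:+, b:+; rest ⊤}
  B6:   IN={a:+, b:+; rest ⊤}   OUT={a:+, b:+, c:+; rest ⊤}
  B7:   IN={a:+, b:+; rest ⊤}   OUT={a:+, b:+, f:-; rest ⊤}
  B8:   IN={a:+, b:+, f:-; rest ⊤}   OUT={a:+, b:+, f:-; rest ⊤}
  B9:   IN={a:+, b:+, f:-; rest ⊤}   OUT={a:+, b:+, f:-; rest ⊤}

Merge at B6: IN[B6] = OUT[B5] = {a: +, b: +, c: ⊤, d: ⊤, e: ⊤, f: ⊤}

Answer: {a: +, b: +, c: ⊤, d: ⊤, e: ⊤, f: ⊤}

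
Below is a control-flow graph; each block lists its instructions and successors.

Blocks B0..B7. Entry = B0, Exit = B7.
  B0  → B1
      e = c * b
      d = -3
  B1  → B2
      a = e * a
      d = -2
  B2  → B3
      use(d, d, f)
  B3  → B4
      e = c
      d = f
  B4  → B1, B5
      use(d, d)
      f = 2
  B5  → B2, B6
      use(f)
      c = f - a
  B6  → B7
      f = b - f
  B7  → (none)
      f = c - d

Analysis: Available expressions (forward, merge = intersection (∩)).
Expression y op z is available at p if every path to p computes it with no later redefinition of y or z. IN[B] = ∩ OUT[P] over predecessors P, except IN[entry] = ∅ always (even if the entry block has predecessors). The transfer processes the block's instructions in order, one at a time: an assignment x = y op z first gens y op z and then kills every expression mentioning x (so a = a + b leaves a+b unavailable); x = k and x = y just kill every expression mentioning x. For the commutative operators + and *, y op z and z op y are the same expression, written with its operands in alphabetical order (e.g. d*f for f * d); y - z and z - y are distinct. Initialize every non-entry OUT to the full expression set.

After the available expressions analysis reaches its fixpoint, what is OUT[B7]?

Per-block solution:
  B0:  IN={}  OUT={b*c}
  B1:  IN={}  OUT={}
  B2:  IN={}  OUT={}
  B3:  IN={}  OUT={}
  B4:  IN={}  OUT={}
  B5:  IN={}  OUT={f-a}
  B6:  IN={f-a}  OUT={}
  B7:  IN={}  OUT={c-d}

Merge at B7: IN[B7] = OUT[B6] = {}
Applying B7's transfer function to that IN value gives OUT[B7] (row B7 above).

Answer: {c-d}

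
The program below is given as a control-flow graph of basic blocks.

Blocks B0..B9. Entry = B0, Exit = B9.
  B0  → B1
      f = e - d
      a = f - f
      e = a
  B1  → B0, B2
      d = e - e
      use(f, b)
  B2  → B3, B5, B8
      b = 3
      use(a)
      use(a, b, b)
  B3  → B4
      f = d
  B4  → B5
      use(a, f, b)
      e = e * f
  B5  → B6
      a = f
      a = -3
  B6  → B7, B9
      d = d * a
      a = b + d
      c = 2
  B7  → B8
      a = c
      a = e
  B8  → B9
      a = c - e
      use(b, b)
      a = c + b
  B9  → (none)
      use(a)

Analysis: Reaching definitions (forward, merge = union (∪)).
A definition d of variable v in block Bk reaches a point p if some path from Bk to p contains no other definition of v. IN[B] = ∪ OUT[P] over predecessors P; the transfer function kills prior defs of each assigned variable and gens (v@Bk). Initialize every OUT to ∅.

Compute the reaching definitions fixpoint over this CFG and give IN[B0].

Per-block solution:
  B0: | IN={a@B0, d@B1, e@B0, f@B0} | OUT={a@B0, d@B1, e@B0, f@B0}
  B1: | IN={a@B0, d@B1, e@B0, f@B0} | OUT={a@B0, d@B1, e@B0, f@B0}
  B2: | IN={a@B0, d@B1, e@B0, f@B0} | OUT={a@B0, b@B2, d@B1, e@B0, f@B0}
  B3: | IN={a@B0, b@B2, d@B1, e@B0, f@B0} | OUT={a@B0, b@B2, d@B1, e@B0, f@B3}
  B4: | IN={a@B0, b@B2, d@B1, e@B0, f@B3} | OUT={a@B0, b@B2, d@B1, e@B4, f@B3}
  B5: | IN={a@B0, b@B2, d@B1, e@B0, e@B4, f@B0, f@B3} | OUT={a@B5, b@B2, d@B1, e@B0, e@B4, f@B0, f@B3}
  B6: | IN={a@B5, b@B2, d@B1, e@B0, e@B4, f@B0, f@B3} | OUT={a@B6, b@B2, c@B6, d@B6, e@B0, e@B4, f@B0, f@B3}
  B7: | IN={a@B6, b@B2, c@B6, d@B6, e@B0, e@B4, f@B0, f@B3} | OUT={a@B7, b@B2, c@B6, d@B6, e@B0, e@B4, f@B0, f@B3}
  B8: | IN={a@B0, a@B7, b@B2, c@B6, d@B1, d@B6, e@B0, e@B4, f@B0, f@B3} | OUT={a@B8, b@B2, c@B6, d@B1, d@B6, e@B0, e@B4, f@B0, f@B3}
  B9: | IN={a@B6, a@B8, b@B2, c@B6, d@B1, d@B6, e@B0, e@B4, f@B0, f@B3} | OUT={a@B6, a@B8, b@B2, c@B6, d@B1, d@B6, e@B0, e@B4, f@B0, f@B3}

Merge at B0 (entry node, so the boundary value {} is joined with the incoming edge(s)): IN[B0] = {} ⊔ OUT[B1] = {a@B0, d@B1, e@B0, f@B0}

Answer: {a@B0, d@B1, e@B0, f@B0}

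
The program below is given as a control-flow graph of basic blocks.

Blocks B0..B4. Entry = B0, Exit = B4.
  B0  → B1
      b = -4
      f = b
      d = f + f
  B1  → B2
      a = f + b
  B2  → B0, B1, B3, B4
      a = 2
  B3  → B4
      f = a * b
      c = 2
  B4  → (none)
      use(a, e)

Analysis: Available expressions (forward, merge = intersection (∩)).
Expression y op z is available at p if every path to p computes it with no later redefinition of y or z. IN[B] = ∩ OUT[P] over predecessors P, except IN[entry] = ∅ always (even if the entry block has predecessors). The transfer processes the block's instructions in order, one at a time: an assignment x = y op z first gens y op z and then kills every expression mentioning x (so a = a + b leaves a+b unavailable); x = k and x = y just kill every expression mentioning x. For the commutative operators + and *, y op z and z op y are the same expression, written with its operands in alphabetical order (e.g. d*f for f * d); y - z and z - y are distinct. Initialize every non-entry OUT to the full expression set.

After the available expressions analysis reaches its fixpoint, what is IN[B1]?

Answer: {f+f}

Working:
Fixpoint table:
  B0:   IN={}   OUT={f+f}
  B1:   IN={f+f}   OUT={b+f, f+f}
  B2:   IN={b+f, f+f}   OUT={b+f, f+f}
  B3:   IN={b+f, f+f}   OUT={a*b}
  B4:   IN={}   OUT={}

Merge at B1: IN[B1] = OUT[B0] ∩ OUT[B2] = {f+f}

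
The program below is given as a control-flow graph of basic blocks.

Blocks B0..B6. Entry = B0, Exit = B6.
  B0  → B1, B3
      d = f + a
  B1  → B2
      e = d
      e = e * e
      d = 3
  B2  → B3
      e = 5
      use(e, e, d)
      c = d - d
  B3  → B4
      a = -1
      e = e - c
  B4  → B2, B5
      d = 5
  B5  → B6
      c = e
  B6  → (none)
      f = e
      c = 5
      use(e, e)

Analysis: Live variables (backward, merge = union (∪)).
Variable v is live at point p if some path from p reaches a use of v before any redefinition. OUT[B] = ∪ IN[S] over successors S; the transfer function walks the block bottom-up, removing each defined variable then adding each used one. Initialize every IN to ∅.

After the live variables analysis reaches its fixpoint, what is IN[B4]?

Fixpoint table:
  B0:   IN={a, c, e, f}   OUT={c, d, e}
  B1:   IN={d}   OUT={d}
  B2:   IN={d}   OUT={c, e}
  B3:   IN={c, e}   OUT={e}
  B4:   IN={e}   OUT={d, e}
  B5:   IN={e}   OUT={e}
  B6:   IN={e}   OUT={}

Merge at B4: OUT[B4] = IN[B2] ⊔ IN[B5] = {d, e}
Applying B4's transfer function to that OUT value gives IN[B4] (row B4 above).

Answer: {e}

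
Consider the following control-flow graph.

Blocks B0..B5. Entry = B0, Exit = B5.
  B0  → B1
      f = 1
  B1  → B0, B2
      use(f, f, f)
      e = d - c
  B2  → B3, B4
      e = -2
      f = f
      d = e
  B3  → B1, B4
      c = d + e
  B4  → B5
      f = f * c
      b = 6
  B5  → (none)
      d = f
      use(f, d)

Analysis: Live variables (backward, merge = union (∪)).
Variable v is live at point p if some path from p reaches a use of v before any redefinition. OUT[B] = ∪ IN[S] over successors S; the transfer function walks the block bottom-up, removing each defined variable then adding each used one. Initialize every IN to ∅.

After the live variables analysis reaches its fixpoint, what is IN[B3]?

Answer: {d, e, f}

Working:
Per-block solution:
  B0:   IN={c, d}   OUT={c, d, f}
  B1:   IN={c, d, f}   OUT={c, d, f}
  B2:   IN={c, f}   OUT={c, d, e, f}
  B3:   IN={d, e, f}   OUT={c, d, f}
  B4:   IN={c, f}   OUT={f}
  B5:   IN={f}   OUT={}

Merge at B3: OUT[B3] = IN[B1] ⊔ IN[B4] = {c, d, f}
Applying B3's transfer function to that OUT value gives IN[B3] (row B3 above).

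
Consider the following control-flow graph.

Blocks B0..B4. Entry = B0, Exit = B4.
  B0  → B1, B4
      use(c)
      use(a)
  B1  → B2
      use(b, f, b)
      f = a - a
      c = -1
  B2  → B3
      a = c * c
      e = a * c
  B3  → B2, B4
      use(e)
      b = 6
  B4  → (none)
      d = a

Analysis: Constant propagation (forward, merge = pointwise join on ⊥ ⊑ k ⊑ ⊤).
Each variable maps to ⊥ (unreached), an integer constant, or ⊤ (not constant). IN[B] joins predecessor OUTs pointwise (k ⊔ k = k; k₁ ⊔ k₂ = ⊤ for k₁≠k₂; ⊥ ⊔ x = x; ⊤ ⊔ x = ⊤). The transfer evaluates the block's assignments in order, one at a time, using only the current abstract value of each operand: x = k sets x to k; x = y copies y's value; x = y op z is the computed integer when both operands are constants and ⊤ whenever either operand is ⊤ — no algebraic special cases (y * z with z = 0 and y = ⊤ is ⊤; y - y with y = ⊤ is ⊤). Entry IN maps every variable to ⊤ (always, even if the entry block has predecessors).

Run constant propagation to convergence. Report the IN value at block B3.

Fixpoint table:
  B0: | IN=(all ⊤) | OUT=(all ⊤)
  B1: | IN=(all ⊤) | OUT={c:-1; rest ⊤}
  B2: | IN={c:-1; rest ⊤} | OUT={a:1, c:-1, e:-1; rest ⊤}
  B3: | IN={a:1, c:-1, e:-1; rest ⊤} | OUT={a:1, b:6, c:-1, e:-1; rest ⊤}
  B4: | IN=(all ⊤) | OUT=(all ⊤)

Merge at B3: IN[B3] = OUT[B2] = {a: 1, b: ⊤, c: -1, d: ⊤, e: -1, f: ⊤}

Answer: {a: 1, b: ⊤, c: -1, d: ⊤, e: -1, f: ⊤}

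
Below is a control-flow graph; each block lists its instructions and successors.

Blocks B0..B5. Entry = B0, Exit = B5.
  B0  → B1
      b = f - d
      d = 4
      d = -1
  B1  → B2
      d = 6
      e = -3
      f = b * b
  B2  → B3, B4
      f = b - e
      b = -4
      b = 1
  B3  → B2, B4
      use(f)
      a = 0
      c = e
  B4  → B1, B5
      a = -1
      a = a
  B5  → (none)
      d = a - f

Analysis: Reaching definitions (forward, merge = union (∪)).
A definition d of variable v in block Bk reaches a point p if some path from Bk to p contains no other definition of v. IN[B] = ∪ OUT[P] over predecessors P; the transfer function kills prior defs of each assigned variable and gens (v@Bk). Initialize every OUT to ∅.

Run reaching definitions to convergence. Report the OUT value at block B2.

Answer: {a@B3, a@B4, b@B2, c@B3, d@B1, e@B1, f@B2}

Derivation:
Fixpoint table:
  B0: | IN={} | OUT={b@B0, d@B0}
  B1: | IN={a@B4, b@B0, b@B2, c@B3, d@B0, d@B1, e@B1, f@B2} | OUT={a@B4, b@B0, b@B2, c@B3, d@B1, e@B1, f@B1}
  B2: | IN={a@B3, a@B4, b@B0, b@B2, c@B3, d@B1, e@B1, f@B1, f@B2} | OUT={a@B3, a@B4, b@B2, c@B3, d@B1, e@B1, f@B2}
  B3: | IN={a@B3, a@B4, b@B2, c@B3, d@B1, e@B1, f@B2} | OUT={a@B3, b@B2, c@B3, d@B1, e@B1, f@B2}
  B4: | IN={a@B3, a@B4, b@B2, c@B3, d@B1, e@B1, f@B2} | OUT={a@B4, b@B2, c@B3, d@B1, e@B1, f@B2}
  B5: | IN={a@B4, b@B2, c@B3, d@B1, e@B1, f@B2} | OUT={a@B4, b@B2, c@B3, d@B5, e@B1, f@B2}

Merge at B2: IN[B2] = OUT[B1] ⊔ OUT[B3] = {a@B3, a@B4, b@B0, b@B2, c@B3, d@B1, e@B1, f@B1, f@B2}
Applying B2's transfer function to that IN value gives OUT[B2] (row B2 above).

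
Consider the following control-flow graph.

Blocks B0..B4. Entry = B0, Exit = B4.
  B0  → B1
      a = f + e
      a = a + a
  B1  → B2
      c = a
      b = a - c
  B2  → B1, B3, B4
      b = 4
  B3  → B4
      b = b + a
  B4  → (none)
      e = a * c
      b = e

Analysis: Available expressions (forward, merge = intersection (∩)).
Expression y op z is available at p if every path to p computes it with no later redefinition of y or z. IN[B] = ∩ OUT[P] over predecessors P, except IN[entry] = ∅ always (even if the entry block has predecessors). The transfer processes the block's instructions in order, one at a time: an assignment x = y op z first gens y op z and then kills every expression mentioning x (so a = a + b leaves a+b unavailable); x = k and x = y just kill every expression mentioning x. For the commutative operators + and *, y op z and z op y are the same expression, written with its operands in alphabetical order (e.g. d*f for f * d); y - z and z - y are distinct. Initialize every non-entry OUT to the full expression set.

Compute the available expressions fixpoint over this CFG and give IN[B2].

Fixpoint table:
  B0:   IN={}   OUT={e+f}
  B1:   IN={e+f}   OUT={a-c, e+f}
  B2:   IN={a-c, e+f}   OUT={a-c, e+f}
  B3:   IN={a-c, e+f}   OUT={a-c, e+f}
  B4:   IN={a-c, e+f}   OUT={a*c, a-c}

Merge at B2: IN[B2] = OUT[B1] = {a-c, e+f}

Answer: {a-c, e+f}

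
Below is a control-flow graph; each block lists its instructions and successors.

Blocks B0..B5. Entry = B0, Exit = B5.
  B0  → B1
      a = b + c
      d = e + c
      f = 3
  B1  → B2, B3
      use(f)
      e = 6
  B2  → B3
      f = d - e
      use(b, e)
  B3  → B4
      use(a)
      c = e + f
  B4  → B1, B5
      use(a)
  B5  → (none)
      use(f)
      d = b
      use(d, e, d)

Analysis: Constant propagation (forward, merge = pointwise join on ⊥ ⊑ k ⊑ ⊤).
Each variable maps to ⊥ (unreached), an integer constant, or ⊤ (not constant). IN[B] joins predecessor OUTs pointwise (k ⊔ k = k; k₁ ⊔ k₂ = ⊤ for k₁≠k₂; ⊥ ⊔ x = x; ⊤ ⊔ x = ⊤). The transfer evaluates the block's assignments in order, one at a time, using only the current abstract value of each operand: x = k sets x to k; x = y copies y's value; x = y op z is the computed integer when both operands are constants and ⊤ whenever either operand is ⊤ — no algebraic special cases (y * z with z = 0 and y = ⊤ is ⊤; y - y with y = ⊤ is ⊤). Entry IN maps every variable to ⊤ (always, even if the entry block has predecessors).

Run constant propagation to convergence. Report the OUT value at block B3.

Converged values:
  B0: | IN=(all ⊤) | OUT={f:3; rest ⊤}
  B1: | IN=(all ⊤) | OUT={e:6; rest ⊤}
  B2: | IN={e:6; rest ⊤} | OUT={e:6; rest ⊤}
  B3: | IN={e:6; rest ⊤} | OUT={e:6; rest ⊤}
  B4: | IN={e:6; rest ⊤} | OUT={e:6; rest ⊤}
  B5: | IN={e:6; rest ⊤} | OUT={e:6; rest ⊤}

Merge at B3: IN[B3] = OUT[B1] ⊔ OUT[B2] = {a: ⊤, b: ⊤, c: ⊤, d: ⊤, e: 6, f: ⊤}
Applying B3's transfer function to that IN value gives OUT[B3] (row B3 above).

Answer: {a: ⊤, b: ⊤, c: ⊤, d: ⊤, e: 6, f: ⊤}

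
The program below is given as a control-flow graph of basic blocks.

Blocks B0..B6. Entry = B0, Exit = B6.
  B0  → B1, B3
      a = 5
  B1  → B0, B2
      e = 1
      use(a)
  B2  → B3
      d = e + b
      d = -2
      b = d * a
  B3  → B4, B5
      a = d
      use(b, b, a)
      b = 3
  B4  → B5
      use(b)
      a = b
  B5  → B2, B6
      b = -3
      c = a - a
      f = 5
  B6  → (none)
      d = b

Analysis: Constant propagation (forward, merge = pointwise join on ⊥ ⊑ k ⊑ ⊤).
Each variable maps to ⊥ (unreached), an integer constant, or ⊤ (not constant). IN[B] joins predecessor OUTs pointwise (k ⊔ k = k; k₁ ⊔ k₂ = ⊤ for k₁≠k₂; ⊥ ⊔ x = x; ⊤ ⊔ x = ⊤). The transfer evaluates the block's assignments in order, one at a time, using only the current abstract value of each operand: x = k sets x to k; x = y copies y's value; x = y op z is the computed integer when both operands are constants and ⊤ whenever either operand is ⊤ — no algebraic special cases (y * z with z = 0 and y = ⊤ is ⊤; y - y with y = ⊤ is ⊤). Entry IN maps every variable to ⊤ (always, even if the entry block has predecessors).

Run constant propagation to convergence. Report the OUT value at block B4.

Per-block solution:
  B0:  IN=(all ⊤)  OUT={a:5; rest ⊤}
  B1:  IN={a:5; rest ⊤}  OUT={a:5, e:1; rest ⊤}
  B2:  IN=(all ⊤)  OUT={d:-2; rest ⊤}
  B3:  IN=(all ⊤)  OUT={b:3; rest ⊤}
  B4:  IN={b:3; rest ⊤}  OUT={a:3, b:3; rest ⊤}
  B5:  IN={b:3; rest ⊤}  OUT={b:-3, f:5; rest ⊤}
  B6:  IN={b:-3, f:5; rest ⊤}  OUT={b:-3, d:-3, f:5; rest ⊤}

Merge at B4: IN[B4] = OUT[B3] = {a: ⊤, b: 3, c: ⊤, d: ⊤, e: ⊤, f: ⊤}
Applying B4's transfer function to that IN value gives OUT[B4] (row B4 above).

Answer: {a: 3, b: 3, c: ⊤, d: ⊤, e: ⊤, f: ⊤}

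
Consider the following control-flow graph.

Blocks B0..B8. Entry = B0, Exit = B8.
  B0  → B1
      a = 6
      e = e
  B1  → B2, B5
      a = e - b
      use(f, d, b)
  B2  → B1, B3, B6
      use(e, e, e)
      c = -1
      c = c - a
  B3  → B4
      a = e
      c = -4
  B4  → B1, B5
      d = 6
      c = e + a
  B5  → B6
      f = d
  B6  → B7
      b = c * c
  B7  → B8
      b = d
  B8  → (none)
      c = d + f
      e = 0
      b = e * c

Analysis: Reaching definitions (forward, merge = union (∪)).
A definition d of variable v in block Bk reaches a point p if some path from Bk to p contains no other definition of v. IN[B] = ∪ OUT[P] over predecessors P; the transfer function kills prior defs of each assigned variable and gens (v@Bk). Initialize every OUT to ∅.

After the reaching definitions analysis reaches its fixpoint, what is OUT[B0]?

Answer: {a@B0, e@B0}

Working:
Per-block solution:
  B0:   IN={}   OUT={a@B0, e@B0}
  B1:   IN={a@B0, a@B1, a@B3, c@B2, c@B4, d@B4, e@B0}   OUT={a@B1, c@B2, c@B4, d@B4, e@B0}
  B2:   IN={a@B1, c@B2, c@B4, d@B4, e@B0}   OUT={a@B1, c@B2, d@B4, e@B0}
  B3:   IN={a@B1, c@B2, d@B4, e@B0}   OUT={a@B3, c@B3, d@B4, e@B0}
  B4:   IN={a@B3, c@B3, d@B4, e@B0}   OUT={a@B3, c@B4, d@B4, e@B0}
  B5:   IN={a@B1, a@B3, c@B2, c@B4, d@B4, e@B0}   OUT={a@B1, a@B3, c@B2, c@B4, d@B4, e@B0, f@B5}
  B6:   IN={a@B1, a@B3, c@B2, c@B4, d@B4, e@B0, f@B5}   OUT={a@B1, a@B3, b@B6, c@B2, c@B4, d@B4, e@B0, f@B5}
  B7:   IN={a@B1, a@B3, b@B6, c@B2, c@B4, d@B4, e@B0, f@B5}   OUT={a@B1, a@B3, b@B7, c@B2, c@B4, d@B4, e@B0, f@B5}
  B8:   IN={a@B1, a@B3, b@B7, c@B2, c@B4, d@B4, e@B0, f@B5}   OUT={a@B1, a@B3, b@B8, c@B8, d@B4, e@B8, f@B5}

B0 is the boundary node: IN[B0] = {}
Applying B0's transfer function to that IN value gives OUT[B0] (row B0 above).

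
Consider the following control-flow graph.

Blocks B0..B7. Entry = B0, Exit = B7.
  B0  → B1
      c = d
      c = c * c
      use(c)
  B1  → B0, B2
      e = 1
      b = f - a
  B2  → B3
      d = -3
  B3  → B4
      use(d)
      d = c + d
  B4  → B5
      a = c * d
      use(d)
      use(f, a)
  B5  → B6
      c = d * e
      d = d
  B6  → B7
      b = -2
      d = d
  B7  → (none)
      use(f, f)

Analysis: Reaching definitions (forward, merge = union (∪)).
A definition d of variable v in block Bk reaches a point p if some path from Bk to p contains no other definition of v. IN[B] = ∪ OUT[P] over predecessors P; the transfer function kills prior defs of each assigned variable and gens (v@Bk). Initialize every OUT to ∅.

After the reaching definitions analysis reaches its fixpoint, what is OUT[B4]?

Answer: {a@B4, b@B1, c@B0, d@B3, e@B1}

Working:
Converged values:
  B0: | IN={b@B1, c@B0, e@B1} | OUT={b@B1, c@B0, e@B1}
  B1: | IN={b@B1, c@B0, e@B1} | OUT={b@B1, c@B0, e@B1}
  B2: | IN={b@B1, c@B0, e@B1} | OUT={b@B1, c@B0, d@B2, e@B1}
  B3: | IN={b@B1, c@B0, d@B2, e@B1} | OUT={b@B1, c@B0, d@B3, e@B1}
  B4: | IN={b@B1, c@B0, d@B3, e@B1} | OUT={a@B4, b@B1, c@B0, d@B3, e@B1}
  B5: | IN={a@B4, b@B1, c@B0, d@B3, e@B1} | OUT={a@B4, b@B1, c@B5, d@B5, e@B1}
  B6: | IN={a@B4, b@B1, c@B5, d@B5, e@B1} | OUT={a@B4, b@B6, c@B5, d@B6, e@B1}
  B7: | IN={a@B4, b@B6, c@B5, d@B6, e@B1} | OUT={a@B4, b@B6, c@B5, d@B6, e@B1}

Merge at B4: IN[B4] = OUT[B3] = {b@B1, c@B0, d@B3, e@B1}
Applying B4's transfer function to that IN value gives OUT[B4] (row B4 above).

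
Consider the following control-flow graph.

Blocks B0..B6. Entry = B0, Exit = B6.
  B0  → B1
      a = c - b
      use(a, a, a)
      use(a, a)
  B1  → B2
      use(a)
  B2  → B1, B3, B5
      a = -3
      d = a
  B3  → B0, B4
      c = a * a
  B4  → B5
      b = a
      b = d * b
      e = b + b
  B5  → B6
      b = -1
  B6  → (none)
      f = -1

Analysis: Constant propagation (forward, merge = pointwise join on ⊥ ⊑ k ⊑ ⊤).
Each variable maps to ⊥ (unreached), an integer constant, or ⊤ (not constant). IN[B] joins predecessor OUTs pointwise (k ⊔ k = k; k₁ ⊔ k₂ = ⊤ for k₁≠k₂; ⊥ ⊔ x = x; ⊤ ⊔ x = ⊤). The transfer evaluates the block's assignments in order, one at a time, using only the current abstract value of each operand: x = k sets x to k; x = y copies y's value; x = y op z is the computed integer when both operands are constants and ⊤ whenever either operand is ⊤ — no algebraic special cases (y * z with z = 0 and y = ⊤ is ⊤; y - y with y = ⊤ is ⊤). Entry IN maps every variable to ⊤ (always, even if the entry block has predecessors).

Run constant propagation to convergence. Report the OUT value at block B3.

Fixpoint table:
  B0:  IN=(all ⊤)  OUT=(all ⊤)
  B1:  IN=(all ⊤)  OUT=(all ⊤)
  B2:  IN=(all ⊤)  OUT={a:-3, d:-3; rest ⊤}
  B3:  IN={a:-3, d:-3; rest ⊤}  OUT={a:-3, c:9, d:-3; rest ⊤}
  B4:  IN={a:-3, c:9, d:-3; rest ⊤}  OUT={a:-3, b:9, c:9, d:-3, e:18; rest ⊤}
  B5:  IN={a:-3, d:-3; rest ⊤}  OUT={a:-3, b:-1, d:-3; rest ⊤}
  B6:  IN={a:-3, b:-1, d:-3; rest ⊤}  OUT={a:-3, b:-1, d:-3, f:-1; rest ⊤}

Merge at B3: IN[B3] = OUT[B2] = {a: -3, b: ⊤, c: ⊤, d: -3, e: ⊤, f: ⊤}
Applying B3's transfer function to that IN value gives OUT[B3] (row B3 above).

Answer: {a: -3, b: ⊤, c: 9, d: -3, e: ⊤, f: ⊤}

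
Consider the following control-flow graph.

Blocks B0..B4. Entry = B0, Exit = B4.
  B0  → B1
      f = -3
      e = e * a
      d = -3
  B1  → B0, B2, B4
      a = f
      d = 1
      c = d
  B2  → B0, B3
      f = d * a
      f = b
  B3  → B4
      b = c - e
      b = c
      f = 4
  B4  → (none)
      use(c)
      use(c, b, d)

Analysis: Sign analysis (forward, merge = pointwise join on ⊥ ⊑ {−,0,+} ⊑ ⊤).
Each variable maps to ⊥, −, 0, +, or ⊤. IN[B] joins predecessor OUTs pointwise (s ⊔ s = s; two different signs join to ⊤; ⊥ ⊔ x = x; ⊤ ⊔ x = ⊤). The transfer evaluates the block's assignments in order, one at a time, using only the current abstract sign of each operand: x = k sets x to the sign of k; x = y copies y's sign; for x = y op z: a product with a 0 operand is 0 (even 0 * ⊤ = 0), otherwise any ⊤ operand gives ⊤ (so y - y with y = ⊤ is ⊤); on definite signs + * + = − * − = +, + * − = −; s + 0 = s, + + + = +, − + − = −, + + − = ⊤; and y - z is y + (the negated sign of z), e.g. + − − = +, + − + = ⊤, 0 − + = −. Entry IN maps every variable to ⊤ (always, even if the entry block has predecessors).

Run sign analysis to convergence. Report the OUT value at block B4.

Answer: {a: -, b: ⊤, c: +, d: +, e: ⊤, f: ⊤}

Trace:
Converged values:
  B0:  IN=(all ⊤)  OUT={d:-, f:-; rest ⊤}
  B1:  IN={d:-, f:-; rest ⊤}  OUT={a:-, c:+, d:+, f:-; rest ⊤}
  B2:  IN={a:-, c:+, d:+, f:-; rest ⊤}  OUT={a:-, c:+, d:+; rest ⊤}
  B3:  IN={a:-, c:+, d:+; rest ⊤}  OUT={a:-, b:+, c:+, d:+, f:+; rest ⊤}
  B4:  IN={a:-, c:+, d:+; rest ⊤}  OUT={a:-, c:+, d:+; rest ⊤}

Merge at B4: IN[B4] = OUT[B1] ⊔ OUT[B3] = {a: -, b: ⊤, c: +, d: +, e: ⊤, f: ⊤}
Applying B4's transfer function to that IN value gives OUT[B4] (row B4 above).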